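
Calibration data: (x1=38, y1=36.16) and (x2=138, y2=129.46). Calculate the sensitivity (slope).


slope = (y2 - y1) / (x2 - x1)
= (129.46 - 36.16) / (138 - 38)
= 93.3000 / 100
= 0.9330

0.9330


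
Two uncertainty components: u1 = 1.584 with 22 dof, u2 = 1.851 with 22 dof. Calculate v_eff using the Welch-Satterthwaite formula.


uc = sqrt(u1^2 + u2^2) = sqrt(1.584^2 + 1.851^2) = 2.4362383
v_eff = uc^4 / (u1^4/v1 + u2^4/v2)
= 2.4362383^4 / (1.584^4/22 + 1.851^4/22)
= 35.227276 / 0.81973706
v_eff = 42.9739

42.9739


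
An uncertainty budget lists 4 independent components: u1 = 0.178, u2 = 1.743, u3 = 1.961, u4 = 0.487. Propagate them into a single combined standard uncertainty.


uc = sqrt(0.178^2 + 1.743^2 + 1.961^2 + 0.487^2)
uc = sqrt(7.152423)
uc = 2.6744

2.6744


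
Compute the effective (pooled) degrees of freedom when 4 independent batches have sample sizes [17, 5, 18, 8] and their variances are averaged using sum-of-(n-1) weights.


nu = sum_i (n_i - 1)
nu = ((17 - 1) + (5 - 1) + (18 - 1) + (8 - 1))
nu = 16 + 4 + 17 + 7
nu = 44

44


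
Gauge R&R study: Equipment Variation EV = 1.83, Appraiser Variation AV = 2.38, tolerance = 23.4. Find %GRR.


GRR = sqrt(EV^2 + AV^2) = sqrt(1.83^2 + 2.38^2) = 3.0022158
%GRR = GRR / tol * 100 = 3.0022158 / 23.4 * 100
%GRR = 12.8300

12.8300


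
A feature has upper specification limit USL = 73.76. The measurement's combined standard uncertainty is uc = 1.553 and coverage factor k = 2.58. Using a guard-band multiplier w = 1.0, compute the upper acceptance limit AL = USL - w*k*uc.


U = k * uc = 2.58 * 1.553 = 4.00674
guard band g = w * U = 1.0 * 4.00674 = 4.00674
AL = USL - g = 73.76 - 4.00674
AL = 69.7533

69.7533


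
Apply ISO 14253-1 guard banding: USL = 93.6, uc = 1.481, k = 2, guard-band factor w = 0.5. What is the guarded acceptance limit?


U = k * uc = 2 * 1.481 = 2.962
guard band g = w * U = 0.5 * 2.962 = 1.481
AL = USL - g = 93.6 - 1.481
AL = 92.1190

92.1190


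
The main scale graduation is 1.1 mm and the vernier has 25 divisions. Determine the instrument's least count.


LC = MSD / n_div
= 1.1 / 25
= 0.0440

0.0440


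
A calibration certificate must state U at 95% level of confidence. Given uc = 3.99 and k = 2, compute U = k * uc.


U = k * uc
U = 2 * 3.99
U = 7.9800

7.9800


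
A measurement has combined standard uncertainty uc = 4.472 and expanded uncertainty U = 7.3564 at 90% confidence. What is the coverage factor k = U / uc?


k = U / uc
k = 7.3564 / 4.472
k = 1.645

1.645


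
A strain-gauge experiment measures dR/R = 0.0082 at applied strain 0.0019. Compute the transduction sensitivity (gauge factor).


GF = (dR/R) / epsilon
= 0.0082 / 0.0019
= 4.3158

4.3158


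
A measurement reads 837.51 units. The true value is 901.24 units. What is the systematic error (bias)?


Systematic error = measured - true
= 837.51 - 901.24
= -63.7300

-63.7300


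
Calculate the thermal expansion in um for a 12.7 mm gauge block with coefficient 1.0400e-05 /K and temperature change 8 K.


dL = L * alpha * dT
= 12.7 * 1.0400e-05 * 8
= 0.0010566 mm
dL_um = 0.0010566 * 1000 = 1.0566 um

1.0566


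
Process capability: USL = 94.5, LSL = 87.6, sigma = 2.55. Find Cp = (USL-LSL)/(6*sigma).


Cp = (USL - LSL) / (6 * sigma)
= (94.5 - 87.6) / (6 * 2.55)
= 6.9000 / 15.3000
= 0.4510

0.4510


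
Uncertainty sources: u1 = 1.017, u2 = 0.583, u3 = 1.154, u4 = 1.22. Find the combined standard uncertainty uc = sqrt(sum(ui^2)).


uc = sqrt(1.017^2 + 0.583^2 + 1.154^2 + 1.22^2)
uc = sqrt(4.194294)
uc = 2.0480

2.0480


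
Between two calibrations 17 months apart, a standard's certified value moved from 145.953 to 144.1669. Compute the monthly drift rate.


rate = (v2 - v1) / months
= (144.1669 - 145.953) / 17
= -1.7861 / 17
= -0.1051

-0.1051


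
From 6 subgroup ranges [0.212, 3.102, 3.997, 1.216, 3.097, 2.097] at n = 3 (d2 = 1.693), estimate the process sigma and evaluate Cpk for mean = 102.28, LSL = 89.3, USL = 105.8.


R_bar = (0.212 + 3.102 + 3.997 + 1.216 + 3.097 + 2.097) / 6 = 2.2868333
sigma = R_bar / d2 = 2.2868333 / 1.693 = 1.350758
Cp = (USL - LSL)/(6*sigma) = (105.8 - 89.3)/(6*1.350758) = 2.0359
Cpu = (105.8 - 102.28)/(3*1.350758) = 0.8686
Cpl = (102.28 - 89.3)/(3*1.350758) = 3.2031
Cpk = min(Cpu, Cpl) = 0.8686

0.8686


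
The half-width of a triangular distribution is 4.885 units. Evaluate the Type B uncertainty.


u_B = half_width / sqrt(6)
u_B = 4.885 / 2.4494897
u_B = 1.9943

1.9943


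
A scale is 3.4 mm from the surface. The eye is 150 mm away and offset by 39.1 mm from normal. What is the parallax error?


error = h * offset / d
= 3.4 * 39.1 / 150
= 0.8863

0.8863


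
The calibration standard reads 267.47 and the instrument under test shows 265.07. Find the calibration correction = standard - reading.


Correction = standard - reading
= 267.47 - 265.07
= 2.4000

2.4000


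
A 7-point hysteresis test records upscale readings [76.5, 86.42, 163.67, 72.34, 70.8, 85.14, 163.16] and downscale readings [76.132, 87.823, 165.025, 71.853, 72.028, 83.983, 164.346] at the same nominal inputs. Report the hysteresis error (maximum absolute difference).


|76.5 - 76.132| = 0.3680
|86.42 - 87.823| = 1.4030
|163.67 - 165.025| = 1.3550
|72.34 - 71.853| = 0.4870
|70.8 - 72.028| = 1.2280
|85.14 - 83.983| = 1.1570
|163.16 - 164.346| = 1.1860
hysteresis = max(diffs) = 1.4030

1.4030


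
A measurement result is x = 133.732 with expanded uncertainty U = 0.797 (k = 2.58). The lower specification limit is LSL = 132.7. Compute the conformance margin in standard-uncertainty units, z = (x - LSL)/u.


u = U / k = 0.797 / 2.58 = 0.30891473
margin = |LSL - x| = |132.7 - 133.732| = 1.032
z = margin / u = 1.032 / 0.30891473
z = 3.3407

3.3407


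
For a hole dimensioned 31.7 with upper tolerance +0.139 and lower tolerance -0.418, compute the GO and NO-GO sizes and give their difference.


GO = nominal - lower_tol (smallest hole = maximum material condition)
GO = 31.7 - 0.418 = 31.282
NO-GO = nominal + upper_tol (largest hole = least material condition)
NO-GO = 31.7 + 0.139 = 31.839
spread = NO-GO - GO = 31.839 - 31.282 = 0.5570

0.5570


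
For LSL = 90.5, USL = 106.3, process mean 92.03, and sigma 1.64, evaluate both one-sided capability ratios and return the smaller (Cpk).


Cpu = (USL - mean) / (3*sigma) = (106.3 - 92.03) / (3*1.64) = 2.9004
Cpl = (mean - LSL) / (3*sigma) = (92.03 - 90.5) / (3*1.64) = 0.3110
Cpk = min(Cpu, Cpl) = 0.3110

0.3110


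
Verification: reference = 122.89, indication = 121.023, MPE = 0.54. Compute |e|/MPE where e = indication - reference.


e = indication - reference = 121.023 - 122.89 = -1.8670
|e| = 1.8670
ratio = |e| / MPE = 1.8670 / 0.54
ratio = 3.4574

3.4574


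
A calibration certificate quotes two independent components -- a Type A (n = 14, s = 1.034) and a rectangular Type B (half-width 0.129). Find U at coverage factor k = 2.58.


u_A = s / sqrt(n) = 1.034 / sqrt(14) = 0.27634812
u_B = half_width / sqrt(3) = 0.129 / sqrt(3) = 0.074478185
uc = sqrt(u_A^2 + u_B^2) = sqrt(0.27634812^2 + 0.074478185^2) = 0.28620846
U = k * uc = 2.58 * 0.28620846
U = 0.7384

0.7384


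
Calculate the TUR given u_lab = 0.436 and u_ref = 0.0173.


TUR = u_lab / u_ref
= 0.436 / 0.0173
= 25.2023

25.2023


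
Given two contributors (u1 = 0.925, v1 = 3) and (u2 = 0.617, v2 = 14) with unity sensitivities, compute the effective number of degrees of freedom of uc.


uc = sqrt(u1^2 + u2^2) = sqrt(0.925^2 + 0.617^2) = 1.1118966
v_eff = uc^4 / (u1^4/v1 + u2^4/v2)
= 1.1118966^4 / (0.925^4/3 + 0.617^4/14)
= 1.5284724 / 0.2543831
v_eff = 6.0085

6.0085


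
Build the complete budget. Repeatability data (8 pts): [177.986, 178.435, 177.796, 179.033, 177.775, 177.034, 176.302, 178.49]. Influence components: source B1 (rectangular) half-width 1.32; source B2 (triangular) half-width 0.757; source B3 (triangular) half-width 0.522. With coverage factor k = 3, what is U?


mean = (177.986 + 178.435 + 177.796 + 179.033 + 177.775 + 177.034 + 176.302 + 178.49) / 8 = 177.856375
s = sqrt(sum((x - mean)^2)/(n-1)) = 0.86521557
u_A = s / sqrt(n) = 0.86521557 / sqrt(8) = 0.3058999
u_B1 = 1.32 / sqrt(3) = 0.76210236
u_B2 = 0.757 / sqrt(6) = 0.30904396
u_B3 = 0.522 / sqrt(6) = 0.21310561
uc = sqrt(0.3058999^2 + 0.76210236^2 + 0.30904396^2 + 0.21310561^2) = 0.90293794
U = k * uc = 3 * 0.90293794
U = 2.7088

2.7088


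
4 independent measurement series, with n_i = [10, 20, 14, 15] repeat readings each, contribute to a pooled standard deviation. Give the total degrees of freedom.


nu = sum_i (n_i - 1)
nu = ((10 - 1) + (20 - 1) + (14 - 1) + (15 - 1))
nu = 9 + 19 + 13 + 14
nu = 55

55


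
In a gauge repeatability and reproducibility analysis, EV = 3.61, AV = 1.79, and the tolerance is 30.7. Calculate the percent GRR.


GRR = sqrt(EV^2 + AV^2) = sqrt(3.61^2 + 1.79^2) = 4.0294168
%GRR = GRR / tol * 100 = 4.0294168 / 30.7 * 100
%GRR = 13.1251

13.1251


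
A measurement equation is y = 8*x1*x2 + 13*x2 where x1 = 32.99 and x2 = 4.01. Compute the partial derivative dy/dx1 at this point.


y = 8*x1*x2 + 13*x2
dy/dx1 = 8*x2
Evaluate at x2 = 4.01: c1 = 8 * 4.01
c1 = 32.0800

32.0800


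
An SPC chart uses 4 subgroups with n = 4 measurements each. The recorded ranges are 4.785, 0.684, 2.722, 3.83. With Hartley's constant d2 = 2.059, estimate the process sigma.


R_bar = (4.785 + 0.684 + 2.722 + 3.83) / 4
R_bar = 12.021 / 4 = 3.00525
sigma_hat = R_bar / d2 = 3.00525 / 2.059 = 1.4596

1.4596


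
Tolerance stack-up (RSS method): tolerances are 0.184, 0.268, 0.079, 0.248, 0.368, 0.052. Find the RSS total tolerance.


RSS = sqrt(0.184^2 + 0.268^2 + 0.079^2 + 0.248^2 + 0.368^2 + 0.052^2)
= sqrt(0.311553)
= 0.5582

0.5582


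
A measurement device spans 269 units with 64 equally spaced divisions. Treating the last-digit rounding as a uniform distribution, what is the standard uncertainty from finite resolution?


resolution = range / divisions
resolution = 269 / 64 = 4.203125
u_res = resolution / (2*sqrt(3))
u_res = 4.203125 / 3.4641016
u_res = 1.2133

1.2133


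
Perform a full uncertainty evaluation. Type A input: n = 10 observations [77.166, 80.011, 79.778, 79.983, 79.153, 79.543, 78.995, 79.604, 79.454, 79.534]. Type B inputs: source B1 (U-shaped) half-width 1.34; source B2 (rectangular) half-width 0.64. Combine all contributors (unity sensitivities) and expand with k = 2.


mean = (77.166 + 80.011 + 79.778 + 79.983 + 79.153 + 79.543 + 78.995 + 79.604 + 79.454 + 79.534) / 10 = 79.3221
s = sqrt(sum((x - mean)^2)/(n-1)) = 0.82287686
u_A = s / sqrt(n) = 0.82287686 / sqrt(10) = 0.26021651
u_B1 = 1.34 / sqrt(2) = 0.94752309
u_B2 = 0.64 / sqrt(3) = 0.36950417
uc = sqrt(0.26021651^2 + 0.94752309^2 + 0.36950417^2) = 1.0497838
U = k * uc = 2 * 1.0497838
U = 2.0996

2.0996


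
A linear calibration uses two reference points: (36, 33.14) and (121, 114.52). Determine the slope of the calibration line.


slope = (y2 - y1) / (x2 - x1)
= (114.52 - 33.14) / (121 - 36)
= 81.3800 / 85
= 0.9574

0.9574


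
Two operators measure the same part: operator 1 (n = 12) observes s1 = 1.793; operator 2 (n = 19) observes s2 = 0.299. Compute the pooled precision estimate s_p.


s_p = sqrt(((n1-1)*s1^2 + (n2-1)*s2^2) / (n1+n2-2))
numerator = (12-1)*1.793^2 + (19-1)*0.299^2 = 35.363339 + 1.609218 = 36.972557
denominator = 12 + 19 - 2 = 29
s_p^2 = 36.972557 / 29 = 1.2749158
s_p = sqrt(1.2749158) = 1.1291

1.1291


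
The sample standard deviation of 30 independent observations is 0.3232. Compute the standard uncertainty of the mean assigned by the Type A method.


u_A = s / sqrt(n)
u_A = 0.3232 / sqrt(30)
u_A = 0.3232 / 5.4772256
u_A = 0.0590

0.0590


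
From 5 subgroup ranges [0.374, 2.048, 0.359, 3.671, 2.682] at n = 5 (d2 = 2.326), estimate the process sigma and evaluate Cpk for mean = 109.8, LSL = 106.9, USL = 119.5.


R_bar = (0.374 + 2.048 + 0.359 + 3.671 + 2.682) / 5 = 1.8268
sigma = R_bar / d2 = 1.8268 / 2.326 = 0.78538263
Cp = (USL - LSL)/(6*sigma) = (119.5 - 106.9)/(6*0.78538263) = 2.6739
Cpu = (119.5 - 109.8)/(3*0.78538263) = 4.1169
Cpl = (109.8 - 106.9)/(3*0.78538263) = 1.2308
Cpk = min(Cpu, Cpl) = 1.2308

1.2308


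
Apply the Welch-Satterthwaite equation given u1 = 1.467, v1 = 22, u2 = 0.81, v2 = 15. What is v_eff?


uc = sqrt(u1^2 + u2^2) = sqrt(1.467^2 + 0.81^2) = 1.6757652
v_eff = uc^4 / (u1^4/v1 + u2^4/v2)
= 1.6757652^4 / (1.467^4/22 + 0.81^4/15)
= 7.8859255 / 0.23921995
v_eff = 32.9652

32.9652


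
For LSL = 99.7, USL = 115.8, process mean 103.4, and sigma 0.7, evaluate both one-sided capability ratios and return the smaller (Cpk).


Cpu = (USL - mean) / (3*sigma) = (115.8 - 103.4) / (3*0.7) = 5.9048
Cpl = (mean - LSL) / (3*sigma) = (103.4 - 99.7) / (3*0.7) = 1.7619
Cpk = min(Cpu, Cpl) = 1.7619

1.7619


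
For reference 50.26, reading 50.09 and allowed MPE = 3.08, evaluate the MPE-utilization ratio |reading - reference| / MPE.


e = indication - reference = 50.09 - 50.26 = -0.1700
|e| = 0.1700
ratio = |e| / MPE = 0.1700 / 3.08
ratio = 0.0552

0.0552


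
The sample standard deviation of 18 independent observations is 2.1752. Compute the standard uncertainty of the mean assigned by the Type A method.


u_A = s / sqrt(n)
u_A = 2.1752 / sqrt(18)
u_A = 2.1752 / 4.2426407
u_A = 0.5127

0.5127


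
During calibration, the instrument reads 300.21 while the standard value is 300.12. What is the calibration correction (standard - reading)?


Correction = standard - reading
= 300.12 - 300.21
= -0.0900

-0.0900


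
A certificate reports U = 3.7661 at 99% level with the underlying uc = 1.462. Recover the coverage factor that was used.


k = U / uc
k = 3.7661 / 1.462
k = 2.576

2.576


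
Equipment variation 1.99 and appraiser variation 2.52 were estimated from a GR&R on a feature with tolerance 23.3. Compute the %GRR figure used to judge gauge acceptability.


GRR = sqrt(EV^2 + AV^2) = sqrt(1.99^2 + 2.52^2) = 3.2109967
%GRR = GRR / tol * 100 = 3.2109967 / 23.3 * 100
%GRR = 13.7811

13.7811


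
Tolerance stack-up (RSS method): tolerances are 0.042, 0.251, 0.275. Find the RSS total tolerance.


RSS = sqrt(0.042^2 + 0.251^2 + 0.275^2)
= sqrt(0.14039)
= 0.3747

0.3747


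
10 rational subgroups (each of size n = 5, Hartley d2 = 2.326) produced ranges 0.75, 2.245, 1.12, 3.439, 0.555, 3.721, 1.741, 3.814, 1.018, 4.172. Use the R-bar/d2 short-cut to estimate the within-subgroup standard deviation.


R_bar = (0.75 + 2.245 + 1.12 + 3.439 + 0.555 + 3.721 + 1.741 + 3.814 + 1.018 + 4.172) / 10
R_bar = 22.575 / 10 = 2.2575
sigma_hat = R_bar / d2 = 2.2575 / 2.326 = 0.9706

0.9706


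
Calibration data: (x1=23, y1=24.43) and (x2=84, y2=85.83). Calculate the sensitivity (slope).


slope = (y2 - y1) / (x2 - x1)
= (85.83 - 24.43) / (84 - 23)
= 61.4000 / 61
= 1.0066

1.0066


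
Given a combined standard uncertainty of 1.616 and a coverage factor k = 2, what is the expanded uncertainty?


U = k * uc
U = 2 * 1.616
U = 3.2320

3.2320


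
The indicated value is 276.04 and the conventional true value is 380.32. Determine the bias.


Systematic error = measured - true
= 276.04 - 380.32
= -104.2800

-104.2800


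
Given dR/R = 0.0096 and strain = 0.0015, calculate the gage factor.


GF = (dR/R) / epsilon
= 0.0096 / 0.0015
= 6.4000

6.4000


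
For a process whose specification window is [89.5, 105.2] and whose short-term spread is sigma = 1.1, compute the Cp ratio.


Cp = (USL - LSL) / (6 * sigma)
= (105.2 - 89.5) / (6 * 1.1)
= 15.7000 / 6.6000
= 2.3788

2.3788


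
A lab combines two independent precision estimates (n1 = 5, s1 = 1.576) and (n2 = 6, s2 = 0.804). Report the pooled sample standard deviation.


s_p = sqrt(((n1-1)*s1^2 + (n2-1)*s2^2) / (n1+n2-2))
numerator = (5-1)*1.576^2 + (6-1)*0.804^2 = 9.935104 + 3.23208 = 13.167184
denominator = 5 + 6 - 2 = 9
s_p^2 = 13.167184 / 9 = 1.4630204
s_p = sqrt(1.4630204) = 1.2096

1.2096


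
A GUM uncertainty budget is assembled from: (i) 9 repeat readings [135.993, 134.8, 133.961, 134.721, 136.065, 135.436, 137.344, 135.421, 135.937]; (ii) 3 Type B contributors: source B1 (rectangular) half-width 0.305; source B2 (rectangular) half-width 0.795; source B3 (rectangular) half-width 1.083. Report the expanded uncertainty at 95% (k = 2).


mean = (135.993 + 134.8 + 133.961 + 134.721 + 136.065 + 135.436 + 137.344 + 135.421 + 135.937) / 9 = 135.5197778
s = sqrt(sum((x - mean)^2)/(n-1)) = 0.97632971
u_A = s / sqrt(n) = 0.97632971 / sqrt(9) = 0.32544324
u_B1 = 0.305 / sqrt(3) = 0.17609183
u_B2 = 0.795 / sqrt(3) = 0.45899346
u_B3 = 1.083 / sqrt(3) = 0.62527034
uc = sqrt(0.32544324^2 + 0.17609183^2 + 0.45899346^2 + 0.62527034^2) = 0.85939492
U = k * uc = 2 * 0.85939492
U = 1.7188

1.7188


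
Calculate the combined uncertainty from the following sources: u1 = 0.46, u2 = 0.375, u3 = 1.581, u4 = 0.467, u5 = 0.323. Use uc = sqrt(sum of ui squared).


uc = sqrt(0.46^2 + 0.375^2 + 1.581^2 + 0.467^2 + 0.323^2)
uc = sqrt(3.174204)
uc = 1.7816

1.7816


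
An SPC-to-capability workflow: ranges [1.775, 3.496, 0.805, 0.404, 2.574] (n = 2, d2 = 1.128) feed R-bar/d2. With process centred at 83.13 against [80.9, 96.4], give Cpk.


R_bar = (1.775 + 3.496 + 0.805 + 0.404 + 2.574) / 5 = 1.8108
sigma = R_bar / d2 = 1.8108 / 1.128 = 1.6053191
Cp = (USL - LSL)/(6*sigma) = (96.4 - 80.9)/(6*1.6053191) = 1.6092
Cpu = (96.4 - 83.13)/(3*1.6053191) = 2.7554
Cpl = (83.13 - 80.9)/(3*1.6053191) = 0.4630
Cpk = min(Cpu, Cpl) = 0.4630

0.4630


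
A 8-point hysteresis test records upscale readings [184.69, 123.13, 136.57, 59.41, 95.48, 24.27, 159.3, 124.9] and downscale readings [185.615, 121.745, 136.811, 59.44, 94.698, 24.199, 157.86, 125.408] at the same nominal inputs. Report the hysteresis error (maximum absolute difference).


|184.69 - 185.615| = 0.9250
|123.13 - 121.745| = 1.3850
|136.57 - 136.811| = 0.2410
|59.41 - 59.44| = 0.0300
|95.48 - 94.698| = 0.7820
|24.27 - 24.199| = 0.0710
|159.3 - 157.86| = 1.4400
|124.9 - 125.408| = 0.5080
hysteresis = max(diffs) = 1.4400

1.4400


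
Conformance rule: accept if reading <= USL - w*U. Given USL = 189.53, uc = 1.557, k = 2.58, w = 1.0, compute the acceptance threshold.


U = k * uc = 2.58 * 1.557 = 4.01706
guard band g = w * U = 1.0 * 4.01706 = 4.01706
AL = USL - g = 189.53 - 4.01706
AL = 185.5129

185.5129


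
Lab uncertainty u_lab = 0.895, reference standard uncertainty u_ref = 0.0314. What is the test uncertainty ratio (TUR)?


TUR = u_lab / u_ref
= 0.895 / 0.0314
= 28.5032

28.5032


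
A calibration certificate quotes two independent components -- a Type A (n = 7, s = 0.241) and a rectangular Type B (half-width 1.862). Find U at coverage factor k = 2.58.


u_A = s / sqrt(n) = 0.241 / sqrt(7) = 0.091089438
u_B = half_width / sqrt(3) = 1.862 / sqrt(3) = 1.0750262
uc = sqrt(u_A^2 + u_B^2) = sqrt(0.091089438^2 + 1.0750262^2) = 1.0788784
U = k * uc = 2.58 * 1.0788784
U = 2.7835

2.7835


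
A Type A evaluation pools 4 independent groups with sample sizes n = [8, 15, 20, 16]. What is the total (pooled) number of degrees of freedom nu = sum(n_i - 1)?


nu = sum_i (n_i - 1)
nu = ((8 - 1) + (15 - 1) + (20 - 1) + (16 - 1))
nu = 7 + 14 + 19 + 15
nu = 55

55


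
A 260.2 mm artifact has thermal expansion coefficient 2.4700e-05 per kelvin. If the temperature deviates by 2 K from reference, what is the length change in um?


dL = L * alpha * dT
= 260.2 * 2.4700e-05 * 2
= 0.0128539 mm
dL_um = 0.0128539 * 1000 = 12.8539 um

12.8539


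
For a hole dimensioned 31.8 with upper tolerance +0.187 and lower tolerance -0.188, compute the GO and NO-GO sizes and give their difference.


GO = nominal - lower_tol (smallest hole = maximum material condition)
GO = 31.8 - 0.188 = 31.612
NO-GO = nominal + upper_tol (largest hole = least material condition)
NO-GO = 31.8 + 0.187 = 31.987
spread = NO-GO - GO = 31.987 - 31.612 = 0.3750

0.3750


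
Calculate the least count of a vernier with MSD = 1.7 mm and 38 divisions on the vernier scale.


LC = MSD / n_div
= 1.7 / 38
= 0.0447

0.0447


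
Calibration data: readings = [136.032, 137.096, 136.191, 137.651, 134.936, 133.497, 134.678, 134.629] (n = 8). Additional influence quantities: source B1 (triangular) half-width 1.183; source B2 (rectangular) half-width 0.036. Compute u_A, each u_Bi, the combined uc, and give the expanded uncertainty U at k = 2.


mean = (136.032 + 137.096 + 136.191 + 137.651 + 134.936 + 133.497 + 134.678 + 134.629) / 8 = 135.58875
s = sqrt(sum((x - mean)^2)/(n-1)) = 1.3957046
u_A = s / sqrt(n) = 1.3957046 / sqrt(8) = 0.49345609
u_B1 = 1.183 / sqrt(6) = 0.48295773
u_B2 = 0.036 / sqrt(3) = 0.02078461
uc = sqrt(0.49345609^2 + 0.48295773^2 + 0.02078461^2) = 0.6907815
U = k * uc = 2 * 0.6907815
U = 1.3816

1.3816


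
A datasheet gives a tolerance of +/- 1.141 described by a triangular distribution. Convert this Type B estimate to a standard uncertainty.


u_B = half_width / sqrt(6)
u_B = 1.141 / 2.4494897
u_B = 0.4658

0.4658


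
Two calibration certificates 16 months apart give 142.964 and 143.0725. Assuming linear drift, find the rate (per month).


rate = (v2 - v1) / months
= (143.0725 - 142.964) / 16
= 0.1085 / 16
= 0.0068

0.0068


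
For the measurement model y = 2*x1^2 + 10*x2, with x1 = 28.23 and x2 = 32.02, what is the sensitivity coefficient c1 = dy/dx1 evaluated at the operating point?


y = 2*x1^2 + 10*x2
dy/dx1 = 2*2*x1
Evaluate at x1 = 28.23: c1 = 4 * 28.23
c1 = 112.9200

112.9200


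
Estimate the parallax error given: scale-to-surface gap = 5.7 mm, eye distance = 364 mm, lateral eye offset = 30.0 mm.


error = h * offset / d
= 5.7 * 30.0 / 364
= 0.4698

0.4698


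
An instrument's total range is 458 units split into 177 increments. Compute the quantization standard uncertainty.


resolution = range / divisions
resolution = 458 / 177 = 2.5875706
u_res = resolution / (2*sqrt(3))
u_res = 2.5875706 / 3.4641016
u_res = 0.7470

0.7470


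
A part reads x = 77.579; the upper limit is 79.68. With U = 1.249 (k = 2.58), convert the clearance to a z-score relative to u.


u = U / k = 1.249 / 2.58 = 0.48410853
margin = |USL - x| = |79.68 - 77.579| = 2.101
z = margin / u = 2.101 / 0.48410853
z = 4.3399

4.3399


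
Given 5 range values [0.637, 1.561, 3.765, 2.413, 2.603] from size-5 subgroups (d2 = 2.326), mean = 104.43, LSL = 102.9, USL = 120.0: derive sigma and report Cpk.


R_bar = (0.637 + 1.561 + 3.765 + 2.413 + 2.603) / 5 = 2.1958
sigma = R_bar / d2 = 2.1958 / 2.326 = 0.94402408
Cp = (USL - LSL)/(6*sigma) = (120.0 - 102.9)/(6*0.94402408) = 3.0190
Cpu = (120.0 - 104.43)/(3*0.94402408) = 5.4977
Cpl = (104.43 - 102.9)/(3*0.94402408) = 0.5402
Cpk = min(Cpu, Cpl) = 0.5402

0.5402


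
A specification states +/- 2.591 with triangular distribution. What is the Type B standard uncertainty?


u_B = half_width / sqrt(6)
u_B = 2.591 / 2.4494897
u_B = 1.0578

1.0578


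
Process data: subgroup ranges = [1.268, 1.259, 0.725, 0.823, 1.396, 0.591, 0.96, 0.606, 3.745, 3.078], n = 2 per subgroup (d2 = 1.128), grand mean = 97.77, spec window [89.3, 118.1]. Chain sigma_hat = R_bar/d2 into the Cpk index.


R_bar = (1.268 + 1.259 + 0.725 + 0.823 + 1.396 + 0.591 + 0.96 + 0.606 + 3.745 + 3.078) / 10 = 1.4451
sigma = R_bar / d2 = 1.4451 / 1.128 = 1.281117
Cp = (USL - LSL)/(6*sigma) = (118.1 - 89.3)/(6*1.281117) = 3.7467
Cpu = (118.1 - 97.77)/(3*1.281117) = 5.2897
Cpl = (97.77 - 89.3)/(3*1.281117) = 2.2038
Cpk = min(Cpu, Cpl) = 2.2038

2.2038


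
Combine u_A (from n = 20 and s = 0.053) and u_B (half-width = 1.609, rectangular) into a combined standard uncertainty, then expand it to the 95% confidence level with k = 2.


u_A = s / sqrt(n) = 0.053 / sqrt(20) = 0.01185116
u_B = half_width / sqrt(3) = 1.609 / sqrt(3) = 0.92895658
uc = sqrt(u_A^2 + u_B^2) = sqrt(0.01185116^2 + 0.92895658^2) = 0.92903217
U = k * uc = 2 * 0.92903217
U = 1.8581

1.8581


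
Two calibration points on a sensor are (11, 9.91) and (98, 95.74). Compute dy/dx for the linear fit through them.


slope = (y2 - y1) / (x2 - x1)
= (95.74 - 9.91) / (98 - 11)
= 85.8300 / 87
= 0.9866

0.9866


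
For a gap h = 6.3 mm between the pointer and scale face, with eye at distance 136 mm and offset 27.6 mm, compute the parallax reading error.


error = h * offset / d
= 6.3 * 27.6 / 136
= 1.2785

1.2785


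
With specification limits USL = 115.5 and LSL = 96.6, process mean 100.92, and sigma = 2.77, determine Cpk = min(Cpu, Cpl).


Cpu = (USL - mean) / (3*sigma) = (115.5 - 100.92) / (3*2.77) = 1.7545
Cpl = (mean - LSL) / (3*sigma) = (100.92 - 96.6) / (3*2.77) = 0.5199
Cpk = min(Cpu, Cpl) = 0.5199

0.5199


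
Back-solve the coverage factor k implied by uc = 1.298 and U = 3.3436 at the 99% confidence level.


k = U / uc
k = 3.3436 / 1.298
k = 2.576

2.576


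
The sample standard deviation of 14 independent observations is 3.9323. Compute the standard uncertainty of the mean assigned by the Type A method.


u_A = s / sqrt(n)
u_A = 3.9323 / sqrt(14)
u_A = 3.9323 / 3.7416574
u_A = 1.0510

1.0510


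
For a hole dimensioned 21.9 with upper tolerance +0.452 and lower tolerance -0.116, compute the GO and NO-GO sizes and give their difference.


GO = nominal - lower_tol (smallest hole = maximum material condition)
GO = 21.9 - 0.116 = 21.784
NO-GO = nominal + upper_tol (largest hole = least material condition)
NO-GO = 21.9 + 0.452 = 22.352
spread = NO-GO - GO = 22.352 - 21.784 = 0.5680

0.5680


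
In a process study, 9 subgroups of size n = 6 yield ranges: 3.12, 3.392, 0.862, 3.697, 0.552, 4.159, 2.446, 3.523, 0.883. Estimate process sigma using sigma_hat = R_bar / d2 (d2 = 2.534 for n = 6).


R_bar = (3.12 + 3.392 + 0.862 + 3.697 + 0.552 + 4.159 + 2.446 + 3.523 + 0.883) / 9
R_bar = 22.634 / 9 = 2.5148889
sigma_hat = R_bar / d2 = 2.5148889 / 2.534 = 0.9925

0.9925


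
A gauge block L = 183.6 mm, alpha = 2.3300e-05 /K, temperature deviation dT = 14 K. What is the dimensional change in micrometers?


dL = L * alpha * dT
= 183.6 * 2.3300e-05 * 14
= 0.0598903 mm
dL_um = 0.0598903 * 1000 = 59.8903 um

59.8903


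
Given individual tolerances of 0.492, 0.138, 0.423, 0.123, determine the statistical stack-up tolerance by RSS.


RSS = sqrt(0.492^2 + 0.138^2 + 0.423^2 + 0.123^2)
= sqrt(0.455166)
= 0.6747

0.6747


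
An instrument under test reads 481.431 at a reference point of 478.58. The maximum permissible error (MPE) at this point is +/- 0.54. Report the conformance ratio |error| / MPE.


e = indication - reference = 481.431 - 478.58 = 2.8510
|e| = 2.8510
ratio = |e| / MPE = 2.8510 / 0.54
ratio = 5.2796

5.2796


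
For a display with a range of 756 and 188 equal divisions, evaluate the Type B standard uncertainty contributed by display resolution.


resolution = range / divisions
resolution = 756 / 188 = 4.0212766
u_res = resolution / (2*sqrt(3))
u_res = 4.0212766 / 3.4641016
u_res = 1.1608

1.1608


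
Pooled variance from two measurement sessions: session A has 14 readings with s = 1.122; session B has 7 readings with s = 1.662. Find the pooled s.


s_p = sqrt(((n1-1)*s1^2 + (n2-1)*s2^2) / (n1+n2-2))
numerator = (14-1)*1.122^2 + (7-1)*1.662^2 = 16.365492 + 16.573464 = 32.938956
denominator = 14 + 7 - 2 = 19
s_p^2 = 32.938956 / 19 = 1.7336293
s_p = sqrt(1.7336293) = 1.3167

1.3167


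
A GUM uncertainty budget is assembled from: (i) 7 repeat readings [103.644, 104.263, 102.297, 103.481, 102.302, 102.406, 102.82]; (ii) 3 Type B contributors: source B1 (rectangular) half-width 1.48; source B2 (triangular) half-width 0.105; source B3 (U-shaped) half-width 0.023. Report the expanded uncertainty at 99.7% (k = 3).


mean = (103.644 + 104.263 + 102.297 + 103.481 + 102.302 + 102.406 + 102.82) / 7 = 103.0304286
s = sqrt(sum((x - mean)^2)/(n-1)) = 0.7747509
u_A = s / sqrt(n) = 0.7747509 / sqrt(7) = 0.29282832
u_B1 = 1.48 / sqrt(3) = 0.8544784
u_B2 = 0.105 / sqrt(6) = 0.04286607
u_B3 = 0.023 / sqrt(2) = 0.016263456
uc = sqrt(0.29282832^2 + 0.8544784^2 + 0.04286607^2 + 0.016263456^2) = 0.90442455
U = k * uc = 3 * 0.90442455
U = 2.7133

2.7133


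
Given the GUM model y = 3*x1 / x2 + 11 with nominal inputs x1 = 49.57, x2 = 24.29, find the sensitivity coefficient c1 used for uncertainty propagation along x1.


y = 3*x1 / x2 + 11
dy/dx1 = 3/x2
Evaluate at x2 = 24.29: c1 = 3 / 24.29
c1 = 0.1235

0.1235


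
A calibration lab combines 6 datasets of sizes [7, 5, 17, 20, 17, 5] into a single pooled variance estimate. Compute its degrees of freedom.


nu = sum_i (n_i - 1)
nu = ((7 - 1) + (5 - 1) + (17 - 1) + (20 - 1) + (17 - 1) + (5 - 1))
nu = 6 + 4 + 16 + 19 + 16 + 4
nu = 65

65


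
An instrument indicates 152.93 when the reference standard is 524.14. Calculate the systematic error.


Systematic error = measured - true
= 152.93 - 524.14
= -371.2100

-371.2100


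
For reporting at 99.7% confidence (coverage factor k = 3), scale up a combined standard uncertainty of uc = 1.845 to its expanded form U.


U = k * uc
U = 3 * 1.845
U = 5.5350

5.5350


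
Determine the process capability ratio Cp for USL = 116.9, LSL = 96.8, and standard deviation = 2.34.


Cp = (USL - LSL) / (6 * sigma)
= (116.9 - 96.8) / (6 * 2.34)
= 20.1000 / 14.0400
= 1.4316

1.4316


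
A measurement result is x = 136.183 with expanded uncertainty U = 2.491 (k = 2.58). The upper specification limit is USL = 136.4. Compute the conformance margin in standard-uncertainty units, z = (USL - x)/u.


u = U / k = 2.491 / 2.58 = 0.96550388
margin = |USL - x| = |136.4 - 136.183| = 0.217
z = margin / u = 0.217 / 0.96550388
z = 0.2248

0.2248


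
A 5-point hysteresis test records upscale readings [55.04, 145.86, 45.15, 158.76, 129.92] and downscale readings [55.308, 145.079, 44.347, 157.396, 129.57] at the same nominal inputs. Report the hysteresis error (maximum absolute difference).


|55.04 - 55.308| = 0.2680
|145.86 - 145.079| = 0.7810
|45.15 - 44.347| = 0.8030
|158.76 - 157.396| = 1.3640
|129.92 - 129.57| = 0.3500
hysteresis = max(diffs) = 1.3640

1.3640


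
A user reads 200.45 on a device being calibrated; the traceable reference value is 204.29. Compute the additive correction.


Correction = standard - reading
= 204.29 - 200.45
= 3.8400

3.8400


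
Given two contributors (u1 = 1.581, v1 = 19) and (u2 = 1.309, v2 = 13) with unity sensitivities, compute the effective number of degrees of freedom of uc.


uc = sqrt(u1^2 + u2^2) = sqrt(1.581^2 + 1.309^2) = 2.0525696
v_eff = uc^4 / (u1^4/v1 + u2^4/v2)
= 2.0525696^4 / (1.581^4/19 + 1.309^4/13)
= 17.749723 / 0.55467932
v_eff = 32.0000

32.0000


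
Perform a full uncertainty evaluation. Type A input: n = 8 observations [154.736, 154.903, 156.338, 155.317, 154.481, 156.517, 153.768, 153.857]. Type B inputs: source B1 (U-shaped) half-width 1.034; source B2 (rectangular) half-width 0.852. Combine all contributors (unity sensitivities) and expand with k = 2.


mean = (154.736 + 154.903 + 156.338 + 155.317 + 154.481 + 156.517 + 153.768 + 153.857) / 8 = 154.989625
s = sqrt(sum((x - mean)^2)/(n-1)) = 1.0256635
u_A = s / sqrt(n) = 1.0256635 / sqrt(8) = 0.36262681
u_B1 = 1.034 / sqrt(2) = 0.73114841
u_B2 = 0.852 / sqrt(3) = 0.49190243
uc = sqrt(0.36262681^2 + 0.73114841^2 + 0.49190243^2) = 0.95291353
U = k * uc = 2 * 0.95291353
U = 1.9058

1.9058


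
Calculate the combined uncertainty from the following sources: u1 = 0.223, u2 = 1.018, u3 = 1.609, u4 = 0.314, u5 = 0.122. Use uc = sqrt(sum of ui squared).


uc = sqrt(0.223^2 + 1.018^2 + 1.609^2 + 0.314^2 + 0.122^2)
uc = sqrt(3.788414)
uc = 1.9464

1.9464


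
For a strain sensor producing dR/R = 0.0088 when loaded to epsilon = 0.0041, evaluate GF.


GF = (dR/R) / epsilon
= 0.0088 / 0.0041
= 2.1463

2.1463


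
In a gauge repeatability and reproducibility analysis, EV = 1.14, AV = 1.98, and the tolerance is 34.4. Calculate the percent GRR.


GRR = sqrt(EV^2 + AV^2) = sqrt(1.14^2 + 1.98^2) = 2.2847319
%GRR = GRR / tol * 100 = 2.2847319 / 34.4 * 100
%GRR = 6.6417

6.6417


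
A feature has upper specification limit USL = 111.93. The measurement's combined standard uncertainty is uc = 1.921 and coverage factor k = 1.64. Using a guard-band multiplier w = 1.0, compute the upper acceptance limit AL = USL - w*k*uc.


U = k * uc = 1.64 * 1.921 = 3.15044
guard band g = w * U = 1.0 * 3.15044 = 3.15044
AL = USL - g = 111.93 - 3.15044
AL = 108.7796

108.7796


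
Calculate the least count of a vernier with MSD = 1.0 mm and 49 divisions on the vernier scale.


LC = MSD / n_div
= 1.0 / 49
= 0.0204

0.0204


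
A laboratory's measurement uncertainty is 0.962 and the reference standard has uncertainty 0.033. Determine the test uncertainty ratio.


TUR = u_lab / u_ref
= 0.962 / 0.033
= 29.1515

29.1515


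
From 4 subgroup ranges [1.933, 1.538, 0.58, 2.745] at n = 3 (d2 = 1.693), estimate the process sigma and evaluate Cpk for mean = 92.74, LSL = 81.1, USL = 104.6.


R_bar = (1.933 + 1.538 + 0.58 + 2.745) / 4 = 1.699
sigma = R_bar / d2 = 1.699 / 1.693 = 1.003544
Cp = (USL - LSL)/(6*sigma) = (104.6 - 81.1)/(6*1.003544) = 3.9028
Cpu = (104.6 - 92.74)/(3*1.003544) = 3.9394
Cpl = (92.74 - 81.1)/(3*1.003544) = 3.8663
Cpk = min(Cpu, Cpl) = 3.8663

3.8663


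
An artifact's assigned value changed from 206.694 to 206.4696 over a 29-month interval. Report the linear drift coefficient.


rate = (v2 - v1) / months
= (206.4696 - 206.694) / 29
= -0.2244 / 29
= -0.0077

-0.0077


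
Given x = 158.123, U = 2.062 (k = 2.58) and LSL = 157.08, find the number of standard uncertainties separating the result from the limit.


u = U / k = 2.062 / 2.58 = 0.79922481
margin = |LSL - x| = |157.08 - 158.123| = 1.043
z = margin / u = 1.043 / 0.79922481
z = 1.3050

1.3050


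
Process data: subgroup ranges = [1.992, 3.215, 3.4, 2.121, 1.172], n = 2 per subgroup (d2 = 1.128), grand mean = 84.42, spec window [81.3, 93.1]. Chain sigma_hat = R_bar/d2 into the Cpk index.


R_bar = (1.992 + 3.215 + 3.4 + 2.121 + 1.172) / 5 = 2.38
sigma = R_bar / d2 = 2.38 / 1.128 = 2.1099291
Cp = (USL - LSL)/(6*sigma) = (93.1 - 81.3)/(6*2.1099291) = 0.9321
Cpu = (93.1 - 84.42)/(3*2.1099291) = 1.3713
Cpl = (84.42 - 81.3)/(3*2.1099291) = 0.4929
Cpk = min(Cpu, Cpl) = 0.4929

0.4929


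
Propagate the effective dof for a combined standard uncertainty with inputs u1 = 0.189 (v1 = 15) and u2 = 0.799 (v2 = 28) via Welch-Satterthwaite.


uc = sqrt(u1^2 + u2^2) = sqrt(0.189^2 + 0.799^2) = 0.82104933
v_eff = uc^4 / (u1^4/v1 + u2^4/v2)
= 0.82104933^4 / (0.189^4/15 + 0.799^4/28)
= 0.45444047 / 0.014640632
v_eff = 31.0397

31.0397


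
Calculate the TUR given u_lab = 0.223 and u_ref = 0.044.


TUR = u_lab / u_ref
= 0.223 / 0.044
= 5.0682

5.0682


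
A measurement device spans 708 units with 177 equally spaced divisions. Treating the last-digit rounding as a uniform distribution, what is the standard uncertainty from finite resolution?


resolution = range / divisions
resolution = 708 / 177 = 4
u_res = resolution / (2*sqrt(3))
u_res = 4 / 3.4641016
u_res = 1.1547

1.1547


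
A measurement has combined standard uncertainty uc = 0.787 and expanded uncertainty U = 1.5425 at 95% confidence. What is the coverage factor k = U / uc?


k = U / uc
k = 1.5425 / 0.787
k = 1.96

1.96


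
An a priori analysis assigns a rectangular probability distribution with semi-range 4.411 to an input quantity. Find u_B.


u_B = half_width / sqrt(3)
u_B = 4.411 / 1.7320508
u_B = 2.5467

2.5467


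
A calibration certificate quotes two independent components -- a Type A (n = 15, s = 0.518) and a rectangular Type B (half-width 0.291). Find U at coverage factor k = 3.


u_A = s / sqrt(n) = 0.518 / sqrt(15) = 0.13374702
u_B = half_width / sqrt(3) = 0.291 / sqrt(3) = 0.16800893
uc = sqrt(u_A^2 + u_B^2) = sqrt(0.13374702^2 + 0.16800893^2) = 0.21474465
U = k * uc = 3 * 0.21474465
U = 0.6442

0.6442


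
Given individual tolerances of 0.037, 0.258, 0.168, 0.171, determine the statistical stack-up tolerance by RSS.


RSS = sqrt(0.037^2 + 0.258^2 + 0.168^2 + 0.171^2)
= sqrt(0.125398)
= 0.3541

0.3541


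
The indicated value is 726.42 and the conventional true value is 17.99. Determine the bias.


Systematic error = measured - true
= 726.42 - 17.99
= 708.4300

708.4300


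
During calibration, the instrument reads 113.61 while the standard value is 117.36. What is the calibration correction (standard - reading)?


Correction = standard - reading
= 117.36 - 113.61
= 3.7500

3.7500


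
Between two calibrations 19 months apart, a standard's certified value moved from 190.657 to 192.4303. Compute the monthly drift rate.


rate = (v2 - v1) / months
= (192.4303 - 190.657) / 19
= 1.7733 / 19
= 0.0933

0.0933


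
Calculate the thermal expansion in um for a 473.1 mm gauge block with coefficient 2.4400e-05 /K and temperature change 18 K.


dL = L * alpha * dT
= 473.1 * 2.4400e-05 * 18
= 0.2077855 mm
dL_um = 0.2077855 * 1000 = 207.7855 um

207.7855


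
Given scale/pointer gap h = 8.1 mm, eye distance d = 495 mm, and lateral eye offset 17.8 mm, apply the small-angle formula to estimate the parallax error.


error = h * offset / d
= 8.1 * 17.8 / 495
= 0.2913

0.2913


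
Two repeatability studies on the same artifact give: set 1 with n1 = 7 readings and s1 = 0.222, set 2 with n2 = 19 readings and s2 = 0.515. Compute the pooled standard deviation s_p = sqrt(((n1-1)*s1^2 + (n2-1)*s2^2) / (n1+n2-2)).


s_p = sqrt(((n1-1)*s1^2 + (n2-1)*s2^2) / (n1+n2-2))
numerator = (7-1)*0.222^2 + (19-1)*0.515^2 = 0.295704 + 4.77405 = 5.069754
denominator = 7 + 19 - 2 = 24
s_p^2 = 5.069754 / 24 = 0.21123975
s_p = sqrt(0.21123975) = 0.4596

0.4596


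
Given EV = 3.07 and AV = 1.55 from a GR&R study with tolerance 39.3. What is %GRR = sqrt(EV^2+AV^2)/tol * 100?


GRR = sqrt(EV^2 + AV^2) = sqrt(3.07^2 + 1.55^2) = 3.4390987
%GRR = GRR / tol * 100 = 3.4390987 / 39.3 * 100
%GRR = 8.7509

8.7509


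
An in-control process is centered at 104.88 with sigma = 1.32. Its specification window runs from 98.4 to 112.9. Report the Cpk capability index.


Cpu = (USL - mean) / (3*sigma) = (112.9 - 104.88) / (3*1.32) = 2.0253
Cpl = (mean - LSL) / (3*sigma) = (104.88 - 98.4) / (3*1.32) = 1.6364
Cpk = min(Cpu, Cpl) = 1.6364

1.6364


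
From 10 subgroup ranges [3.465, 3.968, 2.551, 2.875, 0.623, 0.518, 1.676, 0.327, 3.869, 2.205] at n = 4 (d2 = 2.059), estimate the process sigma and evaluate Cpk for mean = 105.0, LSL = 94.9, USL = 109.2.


R_bar = (3.465 + 3.968 + 2.551 + 2.875 + 0.623 + 0.518 + 1.676 + 0.327 + 3.869 + 2.205) / 10 = 2.2077
sigma = R_bar / d2 = 2.2077 / 2.059 = 1.0722195
Cp = (USL - LSL)/(6*sigma) = (109.2 - 94.9)/(6*1.0722195) = 2.2228
Cpu = (109.2 - 105.0)/(3*1.0722195) = 1.3057
Cpl = (105.0 - 94.9)/(3*1.0722195) = 3.1399
Cpk = min(Cpu, Cpl) = 1.3057

1.3057


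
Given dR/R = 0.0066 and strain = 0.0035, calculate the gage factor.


GF = (dR/R) / epsilon
= 0.0066 / 0.0035
= 1.8857

1.8857


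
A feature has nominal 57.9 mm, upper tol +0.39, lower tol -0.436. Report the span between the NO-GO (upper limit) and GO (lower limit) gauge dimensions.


GO = nominal - lower_tol (smallest hole = maximum material condition)
GO = 57.9 - 0.436 = 57.464
NO-GO = nominal + upper_tol (largest hole = least material condition)
NO-GO = 57.9 + 0.39 = 58.29
spread = NO-GO - GO = 58.29 - 57.464 = 0.8260

0.8260


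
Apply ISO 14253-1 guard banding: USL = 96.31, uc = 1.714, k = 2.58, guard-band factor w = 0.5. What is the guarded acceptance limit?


U = k * uc = 2.58 * 1.714 = 4.42212
guard band g = w * U = 0.5 * 4.42212 = 2.21106
AL = USL - g = 96.31 - 2.21106
AL = 94.0989

94.0989


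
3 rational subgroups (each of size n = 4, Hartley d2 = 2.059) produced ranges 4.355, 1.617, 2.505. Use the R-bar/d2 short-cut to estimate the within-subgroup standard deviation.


R_bar = (4.355 + 1.617 + 2.505) / 3
R_bar = 8.477 / 3 = 2.8256667
sigma_hat = R_bar / d2 = 2.8256667 / 2.059 = 1.3723

1.3723
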